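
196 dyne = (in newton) 0.00196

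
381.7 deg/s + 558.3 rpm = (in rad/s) 65.13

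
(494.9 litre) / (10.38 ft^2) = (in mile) 0.0003189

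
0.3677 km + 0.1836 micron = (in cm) 3.677e+04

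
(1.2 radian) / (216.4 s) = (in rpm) 0.05295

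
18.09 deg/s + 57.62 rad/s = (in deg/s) 3319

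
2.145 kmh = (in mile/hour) 1.333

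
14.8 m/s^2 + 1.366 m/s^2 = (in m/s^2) 16.17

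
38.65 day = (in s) 3.339e+06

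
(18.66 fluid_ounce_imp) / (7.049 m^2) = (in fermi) 7.521e+10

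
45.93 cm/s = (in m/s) 0.4593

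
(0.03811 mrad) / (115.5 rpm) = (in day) 3.647e-11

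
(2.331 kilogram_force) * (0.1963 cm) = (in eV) 2.801e+17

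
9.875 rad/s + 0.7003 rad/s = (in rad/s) 10.58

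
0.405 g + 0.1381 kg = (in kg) 0.1385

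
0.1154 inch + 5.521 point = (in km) 4.879e-06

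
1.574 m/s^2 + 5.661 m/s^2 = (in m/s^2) 7.235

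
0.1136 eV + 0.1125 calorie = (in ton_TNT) 1.125e-10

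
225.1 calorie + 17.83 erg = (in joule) 941.8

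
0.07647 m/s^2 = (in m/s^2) 0.07647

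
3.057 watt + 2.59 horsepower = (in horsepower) 2.594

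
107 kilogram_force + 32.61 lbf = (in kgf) 121.8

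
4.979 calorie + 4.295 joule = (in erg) 2.513e+08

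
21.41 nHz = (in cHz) 2.141e-06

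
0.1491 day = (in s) 1.288e+04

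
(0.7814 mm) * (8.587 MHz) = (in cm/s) 6.71e+05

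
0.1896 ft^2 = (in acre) 4.353e-06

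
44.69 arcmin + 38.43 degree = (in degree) 39.17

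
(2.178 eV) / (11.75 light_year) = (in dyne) 3.139e-31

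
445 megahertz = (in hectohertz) 4.45e+06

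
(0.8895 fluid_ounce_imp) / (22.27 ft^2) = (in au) 8.166e-17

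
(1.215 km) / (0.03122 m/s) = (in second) 3.892e+04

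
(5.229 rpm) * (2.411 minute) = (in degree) 4539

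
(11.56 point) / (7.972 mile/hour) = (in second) 0.001144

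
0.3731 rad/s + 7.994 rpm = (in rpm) 11.56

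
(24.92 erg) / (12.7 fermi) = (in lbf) 4.411e+07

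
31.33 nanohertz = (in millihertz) 3.133e-05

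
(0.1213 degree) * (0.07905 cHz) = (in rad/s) 1.674e-06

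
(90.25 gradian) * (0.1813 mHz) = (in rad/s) 0.000257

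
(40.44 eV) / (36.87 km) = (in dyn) 1.757e-17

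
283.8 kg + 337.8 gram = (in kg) 284.1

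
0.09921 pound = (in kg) 0.045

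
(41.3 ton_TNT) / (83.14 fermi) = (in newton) 2.078e+24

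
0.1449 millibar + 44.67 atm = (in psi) 656.5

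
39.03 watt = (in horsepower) 0.05234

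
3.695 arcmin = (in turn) 0.0001711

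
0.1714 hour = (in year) 1.957e-05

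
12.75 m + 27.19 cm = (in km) 0.01302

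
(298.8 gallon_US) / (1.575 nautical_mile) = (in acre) 9.582e-08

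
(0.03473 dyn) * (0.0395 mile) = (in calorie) 5.277e-06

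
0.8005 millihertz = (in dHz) 0.008005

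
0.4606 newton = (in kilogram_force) 0.04697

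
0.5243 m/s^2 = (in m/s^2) 0.5243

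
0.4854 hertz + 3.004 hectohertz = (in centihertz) 3.009e+04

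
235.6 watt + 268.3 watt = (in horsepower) 0.6757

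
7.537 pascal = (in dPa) 75.37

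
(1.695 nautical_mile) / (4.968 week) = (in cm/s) 0.1045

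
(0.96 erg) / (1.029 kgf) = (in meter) 9.513e-09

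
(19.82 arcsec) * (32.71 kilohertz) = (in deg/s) 180.1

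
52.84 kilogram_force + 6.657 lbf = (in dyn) 5.478e+07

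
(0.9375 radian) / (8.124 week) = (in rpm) 1.822e-06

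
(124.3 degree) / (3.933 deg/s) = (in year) 1.002e-06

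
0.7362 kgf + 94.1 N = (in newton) 101.3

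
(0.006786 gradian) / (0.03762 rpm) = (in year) 8.58e-10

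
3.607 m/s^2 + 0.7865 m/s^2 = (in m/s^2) 4.394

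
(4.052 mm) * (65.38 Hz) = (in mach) 0.000778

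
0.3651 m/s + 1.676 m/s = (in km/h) 7.348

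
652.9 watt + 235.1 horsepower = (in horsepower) 236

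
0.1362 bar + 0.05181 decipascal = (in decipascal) 1.362e+05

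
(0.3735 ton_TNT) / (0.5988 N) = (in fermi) 2.61e+24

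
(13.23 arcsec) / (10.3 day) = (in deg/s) 4.13e-09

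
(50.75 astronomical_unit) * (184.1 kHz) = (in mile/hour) 3.127e+18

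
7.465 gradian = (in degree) 6.718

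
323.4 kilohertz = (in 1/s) 3.234e+05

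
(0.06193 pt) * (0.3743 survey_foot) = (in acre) 6.159e-10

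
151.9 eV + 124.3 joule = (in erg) 1.243e+09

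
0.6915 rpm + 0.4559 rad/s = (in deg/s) 30.27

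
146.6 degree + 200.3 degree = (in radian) 6.055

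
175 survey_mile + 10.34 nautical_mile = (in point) 8.526e+08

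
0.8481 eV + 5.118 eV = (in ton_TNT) 2.285e-28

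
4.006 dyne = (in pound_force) 9.006e-06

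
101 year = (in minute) 5.309e+07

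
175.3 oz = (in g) 4970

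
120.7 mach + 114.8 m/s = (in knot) 8.011e+04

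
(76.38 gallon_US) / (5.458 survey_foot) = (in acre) 4.295e-05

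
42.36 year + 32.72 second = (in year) 42.36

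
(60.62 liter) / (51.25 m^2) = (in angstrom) 1.183e+07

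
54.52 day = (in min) 7.851e+04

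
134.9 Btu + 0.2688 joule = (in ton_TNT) 3.402e-05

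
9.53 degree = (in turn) 0.02647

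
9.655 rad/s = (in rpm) 92.2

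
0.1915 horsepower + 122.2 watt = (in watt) 265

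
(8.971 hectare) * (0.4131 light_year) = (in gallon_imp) 7.712e+22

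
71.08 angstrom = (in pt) 2.015e-05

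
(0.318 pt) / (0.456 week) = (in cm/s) 4.068e-08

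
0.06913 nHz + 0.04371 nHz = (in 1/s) 1.128e-10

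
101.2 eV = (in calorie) 3.875e-18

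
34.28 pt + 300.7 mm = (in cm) 31.28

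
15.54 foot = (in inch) 186.5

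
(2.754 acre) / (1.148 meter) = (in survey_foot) 3.185e+04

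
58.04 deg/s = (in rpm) 9.673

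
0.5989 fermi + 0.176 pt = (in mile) 3.858e-08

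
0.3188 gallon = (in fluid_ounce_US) 40.81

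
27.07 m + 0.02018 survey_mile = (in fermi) 5.955e+16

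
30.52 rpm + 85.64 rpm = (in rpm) 116.2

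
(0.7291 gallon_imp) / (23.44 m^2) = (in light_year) 1.495e-20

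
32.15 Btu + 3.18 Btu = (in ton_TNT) 8.909e-06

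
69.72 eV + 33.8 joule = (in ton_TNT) 8.078e-09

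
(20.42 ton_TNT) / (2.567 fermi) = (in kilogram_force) 3.394e+24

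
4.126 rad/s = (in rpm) 39.4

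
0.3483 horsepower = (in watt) 259.7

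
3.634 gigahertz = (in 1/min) 2.18e+11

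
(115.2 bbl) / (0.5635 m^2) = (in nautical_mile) 0.01755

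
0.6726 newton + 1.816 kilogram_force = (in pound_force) 4.155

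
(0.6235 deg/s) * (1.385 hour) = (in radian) 54.26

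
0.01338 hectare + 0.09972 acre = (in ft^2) 5784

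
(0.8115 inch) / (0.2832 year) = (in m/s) 2.308e-09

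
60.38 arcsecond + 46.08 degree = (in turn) 0.128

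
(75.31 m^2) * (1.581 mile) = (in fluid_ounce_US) 6.479e+09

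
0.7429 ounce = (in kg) 0.02106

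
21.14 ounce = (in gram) 599.3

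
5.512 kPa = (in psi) 0.7994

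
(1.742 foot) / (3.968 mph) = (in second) 0.2993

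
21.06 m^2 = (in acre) 0.005204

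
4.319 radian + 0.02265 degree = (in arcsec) 8.909e+05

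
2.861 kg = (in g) 2861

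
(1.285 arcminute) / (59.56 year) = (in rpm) 1.9e-12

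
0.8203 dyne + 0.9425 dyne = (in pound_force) 3.963e-06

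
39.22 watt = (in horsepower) 0.05259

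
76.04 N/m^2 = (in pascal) 76.04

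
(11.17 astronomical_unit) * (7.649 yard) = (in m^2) 1.169e+13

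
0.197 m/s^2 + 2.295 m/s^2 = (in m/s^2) 2.492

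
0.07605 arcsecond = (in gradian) 2.347e-05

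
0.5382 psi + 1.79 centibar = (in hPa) 55.01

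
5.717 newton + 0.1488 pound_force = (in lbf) 1.434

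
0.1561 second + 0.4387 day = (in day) 0.4387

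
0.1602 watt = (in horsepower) 0.0002148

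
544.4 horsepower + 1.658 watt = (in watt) 4.06e+05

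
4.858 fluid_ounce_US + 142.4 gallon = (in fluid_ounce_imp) 1.898e+04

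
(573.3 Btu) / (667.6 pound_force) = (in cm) 2.037e+04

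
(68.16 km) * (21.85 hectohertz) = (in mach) 4.374e+05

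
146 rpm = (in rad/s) 15.29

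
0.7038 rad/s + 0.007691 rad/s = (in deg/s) 40.77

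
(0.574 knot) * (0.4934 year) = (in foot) 1.507e+07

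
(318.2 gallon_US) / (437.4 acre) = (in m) 6.805e-07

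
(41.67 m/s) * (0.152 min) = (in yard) 415.6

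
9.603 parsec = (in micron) 2.963e+23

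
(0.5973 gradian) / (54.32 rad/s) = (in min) 2.879e-06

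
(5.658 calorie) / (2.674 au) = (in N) 5.918e-11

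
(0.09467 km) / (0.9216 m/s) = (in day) 0.001189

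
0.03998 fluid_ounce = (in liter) 0.001182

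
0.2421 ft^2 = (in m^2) 0.02249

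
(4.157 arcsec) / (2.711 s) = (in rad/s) 7.434e-06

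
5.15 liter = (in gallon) 1.36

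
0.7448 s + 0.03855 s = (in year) 2.484e-08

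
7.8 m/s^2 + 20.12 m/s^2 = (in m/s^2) 27.92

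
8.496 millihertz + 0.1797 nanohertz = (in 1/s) 0.008496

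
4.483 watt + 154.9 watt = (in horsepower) 0.2137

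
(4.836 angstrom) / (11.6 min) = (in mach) 2.041e-15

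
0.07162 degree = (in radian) 0.00125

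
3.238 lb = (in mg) 1.469e+06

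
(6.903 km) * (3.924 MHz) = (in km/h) 9.751e+10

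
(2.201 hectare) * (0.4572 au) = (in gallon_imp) 3.311e+17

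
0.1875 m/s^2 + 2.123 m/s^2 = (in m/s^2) 2.311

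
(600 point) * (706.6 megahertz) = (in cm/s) 1.496e+10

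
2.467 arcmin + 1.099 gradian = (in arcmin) 61.81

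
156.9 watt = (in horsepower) 0.2104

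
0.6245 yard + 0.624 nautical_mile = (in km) 1.156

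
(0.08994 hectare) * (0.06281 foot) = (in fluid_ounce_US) 5.822e+05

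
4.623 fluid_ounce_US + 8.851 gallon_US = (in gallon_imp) 7.4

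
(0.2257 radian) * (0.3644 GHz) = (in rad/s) 8.225e+07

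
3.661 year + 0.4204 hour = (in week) 190.9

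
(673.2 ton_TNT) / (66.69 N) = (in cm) 4.224e+12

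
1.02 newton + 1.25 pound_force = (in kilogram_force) 0.671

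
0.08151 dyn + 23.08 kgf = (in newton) 226.3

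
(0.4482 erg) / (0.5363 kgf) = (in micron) 0.008522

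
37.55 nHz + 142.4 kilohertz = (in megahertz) 0.1424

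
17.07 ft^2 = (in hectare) 0.0001586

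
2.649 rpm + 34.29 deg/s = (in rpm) 8.364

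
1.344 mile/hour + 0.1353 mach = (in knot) 90.72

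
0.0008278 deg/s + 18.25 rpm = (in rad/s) 1.911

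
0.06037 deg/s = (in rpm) 0.01006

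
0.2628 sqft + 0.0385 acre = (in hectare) 0.01558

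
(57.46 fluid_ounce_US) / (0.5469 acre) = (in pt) 0.002176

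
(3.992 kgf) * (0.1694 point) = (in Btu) 2.217e-06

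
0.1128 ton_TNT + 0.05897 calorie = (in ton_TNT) 0.1128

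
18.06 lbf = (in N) 80.33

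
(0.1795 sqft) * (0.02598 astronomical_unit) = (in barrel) 4.077e+08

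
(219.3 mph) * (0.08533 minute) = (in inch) 1.976e+04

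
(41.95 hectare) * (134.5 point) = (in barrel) 1.252e+05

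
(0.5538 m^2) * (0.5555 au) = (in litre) 4.602e+13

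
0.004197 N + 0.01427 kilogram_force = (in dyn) 1.441e+04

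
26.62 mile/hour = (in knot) 23.13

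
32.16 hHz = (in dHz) 3.216e+04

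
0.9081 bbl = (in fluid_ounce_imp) 5081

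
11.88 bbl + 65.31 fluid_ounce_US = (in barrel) 11.89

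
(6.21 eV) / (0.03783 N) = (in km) 2.63e-20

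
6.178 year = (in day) 2255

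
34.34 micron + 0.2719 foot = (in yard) 0.09067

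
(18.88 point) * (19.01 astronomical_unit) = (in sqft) 2.039e+11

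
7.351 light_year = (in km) 6.955e+13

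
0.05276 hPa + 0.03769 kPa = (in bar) 0.0004297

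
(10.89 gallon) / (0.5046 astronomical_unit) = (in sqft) 5.878e-12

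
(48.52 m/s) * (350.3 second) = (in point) 4.818e+07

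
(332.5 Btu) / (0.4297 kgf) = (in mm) 8.325e+07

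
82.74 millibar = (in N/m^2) 8274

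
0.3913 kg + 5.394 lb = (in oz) 100.1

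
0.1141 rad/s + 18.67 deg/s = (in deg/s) 25.21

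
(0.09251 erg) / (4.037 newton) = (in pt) 6.496e-06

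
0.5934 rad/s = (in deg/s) 34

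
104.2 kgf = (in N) 1022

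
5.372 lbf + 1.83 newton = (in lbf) 5.783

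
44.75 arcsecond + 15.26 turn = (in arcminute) 3.296e+05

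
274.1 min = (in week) 0.02719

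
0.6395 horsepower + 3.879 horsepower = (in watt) 3369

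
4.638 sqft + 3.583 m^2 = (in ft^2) 43.21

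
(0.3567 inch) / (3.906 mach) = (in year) 2.16e-13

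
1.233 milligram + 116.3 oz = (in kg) 3.297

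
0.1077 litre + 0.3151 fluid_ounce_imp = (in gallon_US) 0.03082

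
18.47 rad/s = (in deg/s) 1058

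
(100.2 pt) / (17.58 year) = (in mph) 1.426e-10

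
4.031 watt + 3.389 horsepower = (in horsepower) 3.394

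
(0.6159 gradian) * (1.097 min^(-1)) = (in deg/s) 0.01013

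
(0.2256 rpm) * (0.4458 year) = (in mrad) 3.321e+08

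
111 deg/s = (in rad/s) 1.937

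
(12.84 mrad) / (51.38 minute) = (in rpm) 3.977e-05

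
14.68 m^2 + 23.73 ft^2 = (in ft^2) 181.7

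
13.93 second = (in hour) 0.003869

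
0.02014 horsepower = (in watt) 15.02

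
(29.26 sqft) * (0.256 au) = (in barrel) 6.548e+11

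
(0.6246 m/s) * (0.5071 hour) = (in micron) 1.14e+09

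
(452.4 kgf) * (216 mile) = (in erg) 1.542e+16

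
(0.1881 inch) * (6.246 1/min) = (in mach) 1.461e-06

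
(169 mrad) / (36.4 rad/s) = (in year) 1.472e-10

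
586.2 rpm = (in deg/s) 3517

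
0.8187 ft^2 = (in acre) 1.879e-05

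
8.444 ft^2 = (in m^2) 0.7845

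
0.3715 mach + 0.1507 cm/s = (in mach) 0.3715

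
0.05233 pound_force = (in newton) 0.2328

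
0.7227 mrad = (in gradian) 0.04601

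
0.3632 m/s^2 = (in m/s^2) 0.3632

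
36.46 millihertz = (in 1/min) 2.188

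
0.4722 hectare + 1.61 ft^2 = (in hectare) 0.4722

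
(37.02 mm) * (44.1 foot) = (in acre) 0.000123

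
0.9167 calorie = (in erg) 3.835e+07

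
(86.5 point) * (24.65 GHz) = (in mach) 2.209e+06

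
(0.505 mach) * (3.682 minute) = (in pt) 1.077e+08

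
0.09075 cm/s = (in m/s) 0.0009075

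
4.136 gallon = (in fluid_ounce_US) 529.4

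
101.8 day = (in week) 14.54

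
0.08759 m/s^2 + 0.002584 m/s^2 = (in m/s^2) 0.09017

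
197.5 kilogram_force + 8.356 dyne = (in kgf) 197.5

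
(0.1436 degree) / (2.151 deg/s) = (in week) 1.104e-07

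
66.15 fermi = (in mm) 6.615e-11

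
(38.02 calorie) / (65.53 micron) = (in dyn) 2.428e+11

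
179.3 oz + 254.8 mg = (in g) 5083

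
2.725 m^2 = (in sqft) 29.33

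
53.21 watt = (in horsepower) 0.07136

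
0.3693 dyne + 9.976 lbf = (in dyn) 4.438e+06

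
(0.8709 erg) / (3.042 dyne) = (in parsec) 9.278e-20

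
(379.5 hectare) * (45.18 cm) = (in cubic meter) 1.715e+06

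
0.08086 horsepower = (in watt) 60.3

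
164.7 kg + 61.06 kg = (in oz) 7963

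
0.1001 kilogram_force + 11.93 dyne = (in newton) 0.9818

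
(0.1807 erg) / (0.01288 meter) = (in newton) 1.403e-06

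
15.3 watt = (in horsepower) 0.02052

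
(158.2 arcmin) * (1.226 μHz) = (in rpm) 5.388e-07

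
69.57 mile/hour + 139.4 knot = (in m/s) 102.8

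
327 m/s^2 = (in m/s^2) 327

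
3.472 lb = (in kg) 1.575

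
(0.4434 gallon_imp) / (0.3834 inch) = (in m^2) 0.207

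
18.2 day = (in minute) 2.621e+04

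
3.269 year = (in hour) 2.864e+04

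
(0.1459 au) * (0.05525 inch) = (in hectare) 3063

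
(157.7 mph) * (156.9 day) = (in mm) 9.557e+11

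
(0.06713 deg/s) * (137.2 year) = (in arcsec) 1.046e+12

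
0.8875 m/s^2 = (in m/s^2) 0.8875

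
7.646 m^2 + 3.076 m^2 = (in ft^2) 115.4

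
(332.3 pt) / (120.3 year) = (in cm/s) 3.09e-09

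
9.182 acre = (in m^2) 3.716e+04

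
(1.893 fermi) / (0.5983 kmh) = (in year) 3.612e-22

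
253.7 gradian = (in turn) 0.6343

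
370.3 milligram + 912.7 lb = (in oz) 1.46e+04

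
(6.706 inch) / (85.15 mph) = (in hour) 1.243e-06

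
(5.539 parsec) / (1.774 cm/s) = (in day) 1.115e+14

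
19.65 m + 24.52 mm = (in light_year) 2.08e-15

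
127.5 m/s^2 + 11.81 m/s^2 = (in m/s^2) 139.3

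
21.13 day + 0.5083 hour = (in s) 1.827e+06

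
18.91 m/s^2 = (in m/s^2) 18.91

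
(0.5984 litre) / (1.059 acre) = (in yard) 1.527e-07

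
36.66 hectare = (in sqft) 3.946e+06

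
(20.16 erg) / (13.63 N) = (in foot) 4.853e-07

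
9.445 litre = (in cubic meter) 0.009445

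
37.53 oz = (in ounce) 37.53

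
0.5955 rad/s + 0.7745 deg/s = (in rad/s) 0.609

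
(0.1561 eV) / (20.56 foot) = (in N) 3.991e-21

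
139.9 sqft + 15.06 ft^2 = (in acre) 0.003557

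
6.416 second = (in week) 1.061e-05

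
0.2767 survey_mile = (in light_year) 4.707e-14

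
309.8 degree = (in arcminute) 1.859e+04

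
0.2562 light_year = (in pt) 6.871e+18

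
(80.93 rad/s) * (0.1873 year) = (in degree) 2.739e+10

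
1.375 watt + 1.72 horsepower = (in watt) 1284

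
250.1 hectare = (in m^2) 2.501e+06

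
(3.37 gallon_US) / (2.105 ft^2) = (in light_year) 6.895e-18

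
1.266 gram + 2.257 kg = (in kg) 2.258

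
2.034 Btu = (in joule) 2146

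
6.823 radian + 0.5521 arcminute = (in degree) 390.9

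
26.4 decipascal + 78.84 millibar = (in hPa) 78.87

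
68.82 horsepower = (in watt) 5.132e+04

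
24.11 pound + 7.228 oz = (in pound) 24.56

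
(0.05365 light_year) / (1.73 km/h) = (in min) 1.76e+13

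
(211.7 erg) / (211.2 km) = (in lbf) 2.253e-11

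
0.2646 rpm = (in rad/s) 0.02771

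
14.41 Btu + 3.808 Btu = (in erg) 1.922e+11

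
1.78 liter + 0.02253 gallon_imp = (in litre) 1.882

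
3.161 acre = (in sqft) 1.377e+05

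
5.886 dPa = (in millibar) 0.005886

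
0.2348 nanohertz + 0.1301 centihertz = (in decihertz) 0.01301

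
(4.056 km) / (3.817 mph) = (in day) 0.02751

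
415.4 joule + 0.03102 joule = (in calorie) 99.29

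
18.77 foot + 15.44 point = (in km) 0.005727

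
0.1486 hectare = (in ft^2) 1.6e+04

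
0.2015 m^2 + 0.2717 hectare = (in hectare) 0.2717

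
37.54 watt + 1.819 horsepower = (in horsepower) 1.869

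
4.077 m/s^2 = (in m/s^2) 4.077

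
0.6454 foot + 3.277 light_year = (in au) 2.072e+05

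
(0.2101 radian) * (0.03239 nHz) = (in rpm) 6.498e-11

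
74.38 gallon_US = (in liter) 281.6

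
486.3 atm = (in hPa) 4.927e+05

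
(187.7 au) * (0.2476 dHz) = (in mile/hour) 1.555e+12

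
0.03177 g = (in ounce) 0.001121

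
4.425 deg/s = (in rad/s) 0.07723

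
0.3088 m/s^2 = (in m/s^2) 0.3088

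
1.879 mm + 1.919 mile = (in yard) 3377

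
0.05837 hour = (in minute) 3.502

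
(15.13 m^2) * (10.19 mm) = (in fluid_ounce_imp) 5426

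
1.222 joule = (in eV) 7.627e+18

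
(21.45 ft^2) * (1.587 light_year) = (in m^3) 2.992e+16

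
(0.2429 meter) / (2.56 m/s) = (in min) 0.001581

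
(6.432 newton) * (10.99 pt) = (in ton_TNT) 5.96e-12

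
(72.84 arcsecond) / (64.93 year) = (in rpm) 1.647e-12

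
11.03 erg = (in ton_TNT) 2.636e-16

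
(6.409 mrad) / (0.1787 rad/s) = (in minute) 0.0005977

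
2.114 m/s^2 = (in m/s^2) 2.114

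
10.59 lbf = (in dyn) 4.711e+06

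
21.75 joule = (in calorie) 5.198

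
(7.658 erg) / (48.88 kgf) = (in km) 1.598e-12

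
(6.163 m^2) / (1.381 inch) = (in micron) 1.757e+08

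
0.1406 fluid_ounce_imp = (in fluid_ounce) 0.1351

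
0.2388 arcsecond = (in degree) 6.633e-05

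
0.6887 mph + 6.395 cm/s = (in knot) 0.7228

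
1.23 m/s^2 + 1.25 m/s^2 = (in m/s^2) 2.48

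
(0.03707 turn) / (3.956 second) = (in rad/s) 0.05888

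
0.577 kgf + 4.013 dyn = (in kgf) 0.577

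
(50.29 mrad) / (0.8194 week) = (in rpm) 9.69e-07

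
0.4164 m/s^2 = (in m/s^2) 0.4164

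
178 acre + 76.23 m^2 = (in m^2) 7.204e+05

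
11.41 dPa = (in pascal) 1.141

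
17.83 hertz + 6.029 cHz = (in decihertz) 178.9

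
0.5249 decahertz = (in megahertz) 5.249e-06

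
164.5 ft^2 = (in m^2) 15.28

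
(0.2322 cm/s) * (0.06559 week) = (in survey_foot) 302.2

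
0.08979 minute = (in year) 1.708e-07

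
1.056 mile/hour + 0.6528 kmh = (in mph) 1.462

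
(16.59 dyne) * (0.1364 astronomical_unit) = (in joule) 3.385e+06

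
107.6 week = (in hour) 1.808e+04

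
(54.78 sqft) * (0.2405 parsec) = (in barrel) 2.376e+17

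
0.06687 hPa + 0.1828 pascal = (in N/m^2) 6.87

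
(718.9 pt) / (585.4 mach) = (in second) 1.272e-06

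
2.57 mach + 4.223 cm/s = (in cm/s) 8.751e+04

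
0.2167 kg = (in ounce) 7.644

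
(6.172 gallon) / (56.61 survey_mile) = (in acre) 6.337e-11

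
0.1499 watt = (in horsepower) 0.000201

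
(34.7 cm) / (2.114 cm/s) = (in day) 0.00019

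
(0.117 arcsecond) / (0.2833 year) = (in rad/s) 6.349e-14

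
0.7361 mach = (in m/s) 250.6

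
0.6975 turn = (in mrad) 4383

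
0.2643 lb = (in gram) 119.9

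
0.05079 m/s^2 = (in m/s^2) 0.05079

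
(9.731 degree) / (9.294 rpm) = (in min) 0.002908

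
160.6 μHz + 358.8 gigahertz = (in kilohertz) 3.588e+08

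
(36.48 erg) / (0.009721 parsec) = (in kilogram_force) 1.24e-21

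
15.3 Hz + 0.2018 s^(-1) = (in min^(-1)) 930.1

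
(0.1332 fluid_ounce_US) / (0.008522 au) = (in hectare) 3.09e-19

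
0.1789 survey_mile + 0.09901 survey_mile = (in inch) 1.761e+04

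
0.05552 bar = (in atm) 0.05479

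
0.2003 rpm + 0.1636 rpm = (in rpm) 0.3639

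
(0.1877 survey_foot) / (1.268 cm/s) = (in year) 1.431e-07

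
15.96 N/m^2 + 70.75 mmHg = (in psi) 1.37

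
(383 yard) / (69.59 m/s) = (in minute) 0.08388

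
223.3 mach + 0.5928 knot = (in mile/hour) 1.701e+05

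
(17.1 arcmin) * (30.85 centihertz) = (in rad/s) 0.001535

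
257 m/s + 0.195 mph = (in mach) 0.755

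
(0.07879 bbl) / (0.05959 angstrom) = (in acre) 5.194e+05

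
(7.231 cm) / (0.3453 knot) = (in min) 0.006784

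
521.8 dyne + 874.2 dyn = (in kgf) 0.001424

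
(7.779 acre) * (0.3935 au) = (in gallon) 4.896e+17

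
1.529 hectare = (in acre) 3.778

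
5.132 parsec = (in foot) 5.195e+17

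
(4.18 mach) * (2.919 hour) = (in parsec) 4.847e-10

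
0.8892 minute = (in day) 0.0006175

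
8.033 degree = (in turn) 0.02231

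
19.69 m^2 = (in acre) 0.004866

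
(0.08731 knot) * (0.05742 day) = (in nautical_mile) 0.1203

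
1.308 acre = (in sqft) 5.698e+04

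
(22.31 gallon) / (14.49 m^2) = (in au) 3.896e-14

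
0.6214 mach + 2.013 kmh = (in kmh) 763.7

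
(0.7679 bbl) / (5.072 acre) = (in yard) 6.505e-06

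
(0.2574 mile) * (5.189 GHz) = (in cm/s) 2.15e+14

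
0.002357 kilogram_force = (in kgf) 0.002357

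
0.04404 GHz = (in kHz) 4.404e+04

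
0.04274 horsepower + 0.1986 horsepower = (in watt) 180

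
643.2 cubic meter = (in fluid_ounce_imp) 2.264e+07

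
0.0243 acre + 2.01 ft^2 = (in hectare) 0.009853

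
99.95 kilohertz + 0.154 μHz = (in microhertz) 9.995e+10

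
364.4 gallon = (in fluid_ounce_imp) 4.855e+04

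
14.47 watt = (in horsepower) 0.0194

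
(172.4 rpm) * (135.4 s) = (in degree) 1.401e+05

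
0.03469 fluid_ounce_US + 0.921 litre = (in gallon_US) 0.2436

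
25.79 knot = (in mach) 0.03896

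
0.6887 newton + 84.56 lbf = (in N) 376.8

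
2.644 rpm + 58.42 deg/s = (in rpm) 12.38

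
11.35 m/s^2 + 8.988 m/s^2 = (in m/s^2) 20.34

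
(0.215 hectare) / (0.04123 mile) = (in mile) 0.02013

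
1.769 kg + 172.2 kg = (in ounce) 6137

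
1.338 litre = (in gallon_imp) 0.2943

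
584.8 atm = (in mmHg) 4.444e+05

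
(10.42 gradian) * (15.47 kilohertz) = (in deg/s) 1.451e+05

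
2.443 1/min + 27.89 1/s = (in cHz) 2793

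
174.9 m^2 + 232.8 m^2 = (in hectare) 0.04077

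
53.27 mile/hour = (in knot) 46.29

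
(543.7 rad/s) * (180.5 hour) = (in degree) 2.024e+10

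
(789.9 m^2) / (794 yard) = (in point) 3084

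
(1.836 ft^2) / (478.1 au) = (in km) 2.385e-18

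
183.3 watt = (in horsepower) 0.2458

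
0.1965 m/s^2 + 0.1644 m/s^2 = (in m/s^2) 0.3609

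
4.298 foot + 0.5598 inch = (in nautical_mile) 0.000715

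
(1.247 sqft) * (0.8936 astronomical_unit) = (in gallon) 4.091e+12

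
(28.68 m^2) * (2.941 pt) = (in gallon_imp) 6.545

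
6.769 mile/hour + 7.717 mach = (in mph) 5885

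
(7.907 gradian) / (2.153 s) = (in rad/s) 0.05769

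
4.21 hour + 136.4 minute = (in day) 0.2701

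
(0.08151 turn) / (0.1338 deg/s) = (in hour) 0.06092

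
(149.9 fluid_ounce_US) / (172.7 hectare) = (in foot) 8.422e-09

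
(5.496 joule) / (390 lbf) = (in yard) 0.003465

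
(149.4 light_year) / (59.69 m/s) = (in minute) 3.947e+14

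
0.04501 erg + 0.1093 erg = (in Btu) 1.463e-11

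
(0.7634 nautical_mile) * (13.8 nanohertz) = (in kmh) 7.024e-05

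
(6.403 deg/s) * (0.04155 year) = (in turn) 2.331e+04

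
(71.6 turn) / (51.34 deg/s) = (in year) 1.592e-05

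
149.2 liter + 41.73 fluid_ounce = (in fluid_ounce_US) 5087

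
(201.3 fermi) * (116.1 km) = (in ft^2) 2.516e-07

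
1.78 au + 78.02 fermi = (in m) 2.663e+11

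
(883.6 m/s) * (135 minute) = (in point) 2.029e+10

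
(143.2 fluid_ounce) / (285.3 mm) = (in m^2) 0.01484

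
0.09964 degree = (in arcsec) 358.7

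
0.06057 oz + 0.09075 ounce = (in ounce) 0.1513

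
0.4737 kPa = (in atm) 0.004675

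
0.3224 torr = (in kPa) 0.04298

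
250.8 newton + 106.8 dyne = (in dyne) 2.508e+07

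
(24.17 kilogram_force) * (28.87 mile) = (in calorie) 2.632e+06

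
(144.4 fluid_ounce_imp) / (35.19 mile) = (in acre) 1.79e-11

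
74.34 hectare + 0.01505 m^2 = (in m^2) 7.434e+05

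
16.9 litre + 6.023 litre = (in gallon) 6.056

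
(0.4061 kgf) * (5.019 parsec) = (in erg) 6.168e+24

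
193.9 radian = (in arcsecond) 3.999e+07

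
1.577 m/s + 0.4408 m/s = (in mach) 0.005926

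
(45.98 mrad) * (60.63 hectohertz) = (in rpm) 2662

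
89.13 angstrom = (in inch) 3.509e-07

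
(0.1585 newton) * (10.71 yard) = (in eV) 9.688e+18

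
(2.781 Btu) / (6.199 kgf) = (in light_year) 5.102e-15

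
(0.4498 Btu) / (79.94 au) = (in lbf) 8.921e-12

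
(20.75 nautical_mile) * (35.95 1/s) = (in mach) 4057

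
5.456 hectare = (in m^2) 5.456e+04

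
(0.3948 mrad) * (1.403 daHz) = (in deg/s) 0.3174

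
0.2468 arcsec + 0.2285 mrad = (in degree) 0.01316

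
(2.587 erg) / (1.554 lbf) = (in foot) 1.228e-07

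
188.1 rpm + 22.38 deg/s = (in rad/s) 20.09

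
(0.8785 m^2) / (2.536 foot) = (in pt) 3222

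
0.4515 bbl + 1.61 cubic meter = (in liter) 1682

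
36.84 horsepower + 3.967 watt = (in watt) 2.748e+04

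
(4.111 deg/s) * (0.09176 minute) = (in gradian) 25.15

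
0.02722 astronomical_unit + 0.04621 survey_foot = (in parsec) 1.32e-07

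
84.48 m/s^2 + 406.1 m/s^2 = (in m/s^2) 490.6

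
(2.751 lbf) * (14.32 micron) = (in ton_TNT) 4.188e-14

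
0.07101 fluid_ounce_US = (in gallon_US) 0.0005548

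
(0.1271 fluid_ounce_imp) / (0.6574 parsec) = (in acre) 4.399e-26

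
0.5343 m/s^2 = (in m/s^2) 0.5343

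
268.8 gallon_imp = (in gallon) 322.8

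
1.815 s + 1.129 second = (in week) 4.868e-06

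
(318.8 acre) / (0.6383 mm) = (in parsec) 6.55e-08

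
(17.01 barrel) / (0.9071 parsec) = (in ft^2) 1.04e-15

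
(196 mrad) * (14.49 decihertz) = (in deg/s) 16.27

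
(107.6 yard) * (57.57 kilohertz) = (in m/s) 5.664e+06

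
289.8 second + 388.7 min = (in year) 0.0007487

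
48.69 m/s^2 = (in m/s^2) 48.69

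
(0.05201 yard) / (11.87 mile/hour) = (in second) 0.008962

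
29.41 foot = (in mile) 0.00557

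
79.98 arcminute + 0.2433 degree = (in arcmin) 94.58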